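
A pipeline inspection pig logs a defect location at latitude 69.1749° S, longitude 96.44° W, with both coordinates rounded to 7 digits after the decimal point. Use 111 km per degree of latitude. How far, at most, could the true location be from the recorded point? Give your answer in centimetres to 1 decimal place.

0.6 centimetres

Rounding to 7 decimal places leaves each coordinate within ±5e-08° of the true value.
N–S: 5e-08° × 111000 m/° = 0.00555 m.
E–W at 69.1749°: 5e-08° × 111000 × cos 69.1749° = 5e-08 × 111000 × 0.3555 ≈ 0.00197312 m.
Combining orthogonally: (0.00555² + 0.00197312²)^½ ≈ 0.0058903 m.
That is 0.0058903 m = 0.58903 cm.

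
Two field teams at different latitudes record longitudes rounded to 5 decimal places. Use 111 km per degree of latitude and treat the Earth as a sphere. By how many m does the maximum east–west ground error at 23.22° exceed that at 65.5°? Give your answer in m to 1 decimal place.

0.3 m

Rounding to 5 decimal places leaves the longitude within ±5e-06° of the true value.
At 23.22°: 5e-06° × 111000 × cos 23.22° = 5e-06 × 111000 × 0.9190 ≈ 0.51004 m.
Error at 65.5° = 5e-06° × 111000 × cos 65.5° ≈ 0.555 × 0.4147 = 0.23015 m.
So the lower-latitude error exceeds the higher by 0.51004 − 0.23015 = 0.27989 m.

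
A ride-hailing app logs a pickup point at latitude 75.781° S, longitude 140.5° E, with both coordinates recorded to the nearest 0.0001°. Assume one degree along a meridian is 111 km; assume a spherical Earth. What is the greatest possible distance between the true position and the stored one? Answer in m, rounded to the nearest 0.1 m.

5.7 m

Rounding to 4 decimal places leaves each coordinate within ±5e-05° of the true value.
North–south component: 5e-05° × 111000 = 5.55 m.
E–W at 75.781°: 5e-05° × 111000 × cos 75.781° = 5e-05 × 111000 × 0.2456 ≈ 1.36324 m.
The two errors are perpendicular, so the maximum displacement is √(5.55² + 1.36324²) ≈ 5.71497 m.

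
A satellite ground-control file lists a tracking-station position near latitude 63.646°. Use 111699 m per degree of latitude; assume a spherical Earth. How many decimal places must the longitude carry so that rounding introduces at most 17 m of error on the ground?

4

At 63.646° one degree of longitude covers 111699 × cos 63.646° ≈ 111699 × 0.4439 ≈ 49585 m.
Rounding to N decimal places gives at most 0.5 × 10⁻ᴺ degrees of error, i.e. 0.5 × 10⁻ᴺ × 49585 m.
Need 0.5 × 49585 × 10⁻ᴺ ≤ 17 → 10⁻ᴺ ≤ 6.857e-04, so N ≥ 3.16.
So 4 decimal places suffice (2.48 m); 3 would allow up to 24.8 m.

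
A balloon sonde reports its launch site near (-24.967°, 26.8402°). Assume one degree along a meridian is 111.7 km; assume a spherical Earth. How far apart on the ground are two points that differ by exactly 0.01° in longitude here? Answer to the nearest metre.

One degree of longitude here spans 111700 × cos 24.967° = 111700 × 0.9066 ≈ 101262 m; 0.01° of that is 1012.62 m.

1013 metres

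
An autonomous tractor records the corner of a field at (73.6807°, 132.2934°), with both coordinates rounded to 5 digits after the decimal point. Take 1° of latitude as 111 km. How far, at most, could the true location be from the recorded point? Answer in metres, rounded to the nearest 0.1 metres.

Rounding to 5 decimal places leaves each coordinate within ±5e-06° of the true value.
N–S: 5e-06° × 111000 m/° = 0.555 m.
Longitude error → 5e-06 × 111000 × cos 73.6807° = 5e-06 × 111000 × 0.2810 ≈ 0.155949 m.
The two errors are perpendicular, so the maximum displacement is √(0.555² + 0.155949²) ≈ 0.576494 m.

0.6 metres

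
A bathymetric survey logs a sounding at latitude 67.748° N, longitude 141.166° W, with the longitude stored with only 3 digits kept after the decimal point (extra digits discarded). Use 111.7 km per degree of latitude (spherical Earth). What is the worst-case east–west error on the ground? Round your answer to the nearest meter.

42 meters

Truncating at 3 decimal places can drop up to a full unit in the last place, so the longitude may be off by as much as 0.001°.
One degree of longitude at 67.748° is 111700 × cos 67.748° ≈ 111700 × 0.3787 = 42298.7 m.
Maximum E–W displacement: 0.001 × 42298.7 = 42.2987 m.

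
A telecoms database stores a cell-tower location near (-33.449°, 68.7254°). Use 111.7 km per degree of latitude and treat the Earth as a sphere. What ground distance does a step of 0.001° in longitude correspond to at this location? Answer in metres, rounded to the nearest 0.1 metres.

At 33.449° a degree of longitude is 111700 × cos 33.449° ≈ 93199.9 m, so 0.001° corresponds to 93.1999 m.

93.2 metres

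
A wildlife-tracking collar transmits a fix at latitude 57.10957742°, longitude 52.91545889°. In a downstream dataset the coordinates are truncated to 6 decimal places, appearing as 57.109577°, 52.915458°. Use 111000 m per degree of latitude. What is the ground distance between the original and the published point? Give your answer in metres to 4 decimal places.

0.0711 metres

The latitude changed by +0.00000042° and the longitude by +0.00000089°.
North–south shift: 0.00000042 × 111000 = 0.04662 m.
East–west at this latitude: 0.00000089° × 111000 × cos 57.1096° ≈ 0.00000089 × 60276.8 = 0.0536463 m.
Hypotenuse of the two orthogonal shifts: √(0.04662² + 0.0536463²) = 0.0710729 m.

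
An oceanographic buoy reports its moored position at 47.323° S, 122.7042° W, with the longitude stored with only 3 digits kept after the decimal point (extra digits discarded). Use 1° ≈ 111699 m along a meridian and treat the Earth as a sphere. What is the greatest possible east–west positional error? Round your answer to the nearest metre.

76 metres

Truncating at 3 decimal places can drop up to a full unit in the last place, so the longitude may be off by as much as 0.001°.
At latitude 47.323° a degree of longitude spans 111699 m × cos 47.323° = 111699 × 0.6779 ≈ 75716.8 m.
East–west error: 0.001° × 75716.8 m/° ≈ 75.7168 m.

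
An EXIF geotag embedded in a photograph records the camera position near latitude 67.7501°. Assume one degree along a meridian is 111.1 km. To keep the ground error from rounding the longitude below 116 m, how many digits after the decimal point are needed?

3 decimal places

At 67.7501° one degree of longitude covers 111100 × cos 67.7501° ≈ 111100 × 0.3786 ≈ 42067.7 m.
Rounding to N decimal places gives at most 0.5 × 10⁻ᴺ degrees of error, i.e. 0.5 × 10⁻ᴺ × 42067.7 m.
Need 0.5 × 42067.7 × 10⁻ᴺ ≤ 116 → 10⁻ᴺ ≤ 5.515e-03, so N ≥ 2.26.
So 3 decimal places suffice (21 m); 2 would allow up to 210 m.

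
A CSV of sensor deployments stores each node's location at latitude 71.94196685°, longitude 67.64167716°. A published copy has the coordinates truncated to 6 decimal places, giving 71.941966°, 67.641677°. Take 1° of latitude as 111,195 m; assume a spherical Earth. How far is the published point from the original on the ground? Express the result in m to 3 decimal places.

0.095 m

The latitude changed by +0.00000085° and the longitude by +0.00000016°.
N–S: 0.00000085° × 111195 m/° = 0.0945158 m.
East–west at this latitude: 0.00000016° × 111195 × cos 71.942° ≈ 0.00000016 × 34468.2 = 0.00551492 m.
Distance: √(0.0945158² + 0.00551492²) ≈ 0.0946765 m.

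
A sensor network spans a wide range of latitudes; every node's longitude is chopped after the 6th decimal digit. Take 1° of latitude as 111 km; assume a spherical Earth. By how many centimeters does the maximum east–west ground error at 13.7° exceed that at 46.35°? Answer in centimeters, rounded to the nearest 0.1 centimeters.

Truncating at 6 decimal places can drop up to a full unit in the last place, so the longitude may be off by as much as 1e-06°.
Error at 13.7° = 1e-06° × 111000 × cos 13.7° ≈ 0.111 × 0.9715 = 0.10784 m.
Error at 46.35° = 1e-06° × 111000 × cos 46.35° ≈ 0.111 × 0.6903 = 0.076618 m.
Difference: 0.10784 − 0.076618 = 0.031224 m.
That is 0.0312241 m = 3.1224 cm.

3.1 centimeters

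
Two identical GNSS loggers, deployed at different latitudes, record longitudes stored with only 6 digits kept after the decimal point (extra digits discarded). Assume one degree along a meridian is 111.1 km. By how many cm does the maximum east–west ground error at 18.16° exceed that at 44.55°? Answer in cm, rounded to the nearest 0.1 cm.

Truncating at 6 decimal places can drop up to a full unit in the last place, so the longitude may be off by as much as 1e-06°.
Error at 18.16° = 1e-06° × 111100 × cos 18.16° ≈ 0.1111 × 0.9502 = 0.10557 m.
Error at 44.55° = 1e-06° × 111100 × cos 44.55° ≈ 0.1111 × 0.7126 = 0.079174 m.
So the lower-latitude error exceeds the higher by 0.10557 − 0.079174 = 0.026392 m.
That is 0.026392 m = 2.6392 cm.

2.6 cm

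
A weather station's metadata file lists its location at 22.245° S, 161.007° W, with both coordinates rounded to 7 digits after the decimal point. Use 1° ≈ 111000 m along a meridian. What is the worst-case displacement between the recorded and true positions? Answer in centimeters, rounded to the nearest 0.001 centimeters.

0.756 centimeters

Rounding to 7 decimal places leaves each coordinate within ±5e-08° of the true value.
Latitude error → 5e-08 × 111000 = 0.00555 m along the meridian.
East–west component at 22.245°: 5e-08° × 111000 × cos 22.245° ≈ 5e-08 × 102739 ≈ 0.00513693 m.
Combining orthogonally: (0.00555² + 0.00513693²)^½ ≈ 0.00756245 m.
That is 0.00756245 m = 0.75624 cm.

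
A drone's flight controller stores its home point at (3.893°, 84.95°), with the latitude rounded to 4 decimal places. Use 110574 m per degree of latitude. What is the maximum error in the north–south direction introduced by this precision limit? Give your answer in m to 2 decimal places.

Rounding to 4 decimal places leaves the latitude within ±5e-05° of the true value.
Along the meridian that is 5e-05° × 110574 m/° = 5.5287 m.

5.53 m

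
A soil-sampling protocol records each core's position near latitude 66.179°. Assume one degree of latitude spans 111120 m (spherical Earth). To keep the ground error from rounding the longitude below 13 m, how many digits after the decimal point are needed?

At 66.179° one degree of longitude covers 111120 × cos 66.179° ≈ 111120 × 0.4039 ≈ 44879.2 m.
N decimal places → at most half a unit in the last place, 0.5 × 10⁻ᴺ° = 44879.2/2 × 10⁻ᴺ m.
Setting 22439.6 × 10⁻ᴺ ≤ 13 gives 10ᴺ ≥ 1726, i.e. N ≥ 3.24.
N = 3 would give 22.4 m (too coarse); N = 4 gives 2.24 m ≤ 13 m.

4 decimal places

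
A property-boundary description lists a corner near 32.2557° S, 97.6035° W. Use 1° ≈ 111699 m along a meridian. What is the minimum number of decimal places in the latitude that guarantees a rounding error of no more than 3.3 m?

One degree of latitude covers 111699 m.
N decimal places → at most half a unit in the last place, 0.5 × 10⁻ᴺ° = 111699/2 × 10⁻ᴺ m.
Need 0.5 × 111699 × 10⁻ᴺ ≤ 3.3 → 10⁻ᴺ ≤ 5.909e-05, so N ≥ 4.23.
N = 4 would give 5.58 m (too coarse); N = 5 gives 0.558 m ≤ 3.3 m.

5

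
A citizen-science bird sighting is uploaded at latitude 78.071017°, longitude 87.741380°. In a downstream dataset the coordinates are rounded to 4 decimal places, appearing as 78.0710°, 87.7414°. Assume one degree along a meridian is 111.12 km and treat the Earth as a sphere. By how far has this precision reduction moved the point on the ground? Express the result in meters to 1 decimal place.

1.9 meters

The latitude changed by +0.000017° and the longitude by -0.000020°.
N–S: 0.000017° × 111120 m/° = 1.88904 m.
E–W at 78.071°: -0.000020° × 111120 × cos 78.071° = -0.000020 × 111120 × 0.2067 ≈ -0.459369 m.
Combined displacement = (1.88904² + 0.459369²)^½ ≈ 1.94409 m.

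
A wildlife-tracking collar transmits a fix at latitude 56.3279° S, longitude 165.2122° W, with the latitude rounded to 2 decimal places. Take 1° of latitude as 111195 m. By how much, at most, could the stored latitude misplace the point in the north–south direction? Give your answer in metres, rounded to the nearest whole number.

556 metres

Rounding to 2 decimal places leaves the latitude within ±0.005° of the true value.
So the N–S error is at most 0.005 × 111195 = 555.975 m.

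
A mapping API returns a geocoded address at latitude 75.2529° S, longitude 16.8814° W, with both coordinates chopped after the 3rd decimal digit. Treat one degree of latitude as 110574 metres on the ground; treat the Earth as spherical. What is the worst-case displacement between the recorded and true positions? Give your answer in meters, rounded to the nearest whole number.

114 meters

Truncating at 3 decimal places can drop up to a full unit in the last place, so each coordinate may be off by as much as 0.001°.
North–south component: 0.001° × 110574 = 110.574 m.
East–west component at 75.2529°: 0.001° × 110574 × cos 75.2529° ≈ 0.001 × 28146.9 ≈ 28.1469 m.
The two errors are perpendicular, so the maximum displacement is √(110.574² + 28.1469²) ≈ 114.1 m.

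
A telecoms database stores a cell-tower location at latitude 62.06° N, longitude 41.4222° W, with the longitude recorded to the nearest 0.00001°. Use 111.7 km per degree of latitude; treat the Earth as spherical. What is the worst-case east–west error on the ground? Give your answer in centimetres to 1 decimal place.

26.2 centimetres

Rounding to 5 decimal places leaves the longitude within ±5e-06° of the true value.
At latitude 62.06° a degree of longitude spans 111700 m × cos 62.06° = 111700 × 0.4685 ≈ 52336.7 m.
East–west error: 5e-06° × 52336.7 m/° ≈ 0.261683 m.
That is 0.261683 m = 26.168 cm.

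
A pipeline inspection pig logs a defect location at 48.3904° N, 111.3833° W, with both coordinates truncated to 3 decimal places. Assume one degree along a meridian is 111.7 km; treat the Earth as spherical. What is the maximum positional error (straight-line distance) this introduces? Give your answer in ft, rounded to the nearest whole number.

440 ft

Truncating at 3 decimal places can drop up to a full unit in the last place, so each coordinate may be off by as much as 0.001°.
North–south component: 0.001° × 111700 = 111.7 m.
Longitude error → 0.001 × 111700 × cos 48.3904° = 0.001 × 111700 × 0.6641 ≈ 74.1746 m.
The two errors are perpendicular, so the maximum displacement is √(111.7² + 74.1746²) ≈ 134.085 m.
Converting: 134.085 m × 3.2808 ft/m ≈ 439.91 ft.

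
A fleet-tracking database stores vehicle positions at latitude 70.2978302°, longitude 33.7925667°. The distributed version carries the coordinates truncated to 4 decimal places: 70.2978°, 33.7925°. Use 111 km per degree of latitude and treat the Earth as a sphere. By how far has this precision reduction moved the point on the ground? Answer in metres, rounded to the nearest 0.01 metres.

The latitude changed by +0.0000302° and the longitude by +0.0000667°.
North–south shift: 0.0000302 × 111000 = 3.3522 m.
East–west at this latitude: 0.0000667° × 111000 × cos 70.2978° ≈ 0.0000667 × 37421.6 = 2.49602 m.
Distance: √(3.3522² + 2.49602²) ≈ 4.1794 m.

4.18 metres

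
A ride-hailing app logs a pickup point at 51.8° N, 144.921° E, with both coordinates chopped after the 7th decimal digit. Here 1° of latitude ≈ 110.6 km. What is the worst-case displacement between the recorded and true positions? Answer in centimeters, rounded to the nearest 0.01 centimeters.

1.30 centimeters

Truncating at 7 decimal places can drop up to a full unit in the last place, so each coordinate may be off by as much as 1e-07°.
N–S: 1e-07° × 110600 m/° = 0.01106 m.
E–W at 51.8°: 1e-07° × 110600 × cos 51.8° = 1e-07 × 110600 × 0.6184 ≈ 0.0068396 m.
Combining orthogonally: (0.01106² + 0.0068396²)^½ ≈ 0.013004 m.
That is 0.013004 m = 1.3004 cm.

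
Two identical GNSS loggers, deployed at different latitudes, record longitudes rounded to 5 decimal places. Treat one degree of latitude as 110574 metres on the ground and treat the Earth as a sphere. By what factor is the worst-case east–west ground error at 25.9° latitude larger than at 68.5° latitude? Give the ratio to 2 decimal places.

2.45

Rounding to 5 decimal places leaves the longitude within ±5e-06° of the true value.
At 25.9°: 5e-06° × 110574 × cos 25.9° = 5e-06 × 110574 × 0.8996 ≈ 0.49734 m.
Error at 68.5° = 5e-06° × 110574 × cos 68.5° ≈ 0.55287 × 0.3665 = 0.20263 m.
Ratio: 0.49734 / 0.20263 = cos 25.9° / cos 68.5° ≈ 2.4544.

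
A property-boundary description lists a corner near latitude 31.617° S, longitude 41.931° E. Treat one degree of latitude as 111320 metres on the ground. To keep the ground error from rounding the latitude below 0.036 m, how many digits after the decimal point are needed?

One degree of latitude covers 111320 m.
Rounding to N decimal places gives at most 0.5 × 10⁻ᴺ degrees of error, i.e. 0.5 × 10⁻ᴺ × 111320 m.
Setting 55660 × 10⁻ᴺ ≤ 0.036 gives 10ᴺ ≥ 1.546e+06, i.e. N ≥ 6.19.
So 7 decimal places suffice (0.00557 m); 6 would allow up to 0.0557 m.

7 decimal places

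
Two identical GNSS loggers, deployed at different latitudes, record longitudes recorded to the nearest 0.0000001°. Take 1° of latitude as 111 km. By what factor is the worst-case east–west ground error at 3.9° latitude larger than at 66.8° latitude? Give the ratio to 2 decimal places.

Rounding to 7 decimal places leaves the longitude within ±5e-08° of the true value.
Error at 3.9° = 5e-08° × 111000 × cos 3.9° ≈ 0.00555 × 0.9977 = 0.0055371 m.
At 66.8°: 5e-08° × 111000 × cos 66.8° = 5e-08 × 111000 × 0.3939 ≈ 0.0021864 m.
Ratio: 0.0055371 / 0.0021864 = cos 3.9° / cos 66.8° ≈ 2.5326.

2.53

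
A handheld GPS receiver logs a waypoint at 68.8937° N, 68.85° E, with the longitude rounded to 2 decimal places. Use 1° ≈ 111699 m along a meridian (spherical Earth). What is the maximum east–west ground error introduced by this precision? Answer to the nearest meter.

201 meters

Rounding to 2 decimal places leaves the longitude within ±0.005° of the true value.
One degree of longitude at 68.8937° is 111699 × cos 68.8937° ≈ 111699 × 0.3601 = 40222.7 m.
Maximum E–W displacement: 0.005 × 40222.7 = 201.114 m.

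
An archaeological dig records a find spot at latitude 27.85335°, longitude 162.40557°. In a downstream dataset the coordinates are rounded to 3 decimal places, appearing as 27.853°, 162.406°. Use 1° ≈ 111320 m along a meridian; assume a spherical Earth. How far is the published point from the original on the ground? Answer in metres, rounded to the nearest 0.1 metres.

The latitude changed by +0.00035° and the longitude by -0.00043°.
N–S: 0.00035° × 111320 m/° = 38.962 m.
E–W at 27.853°: -0.00043° × 111320 × cos 27.853° = -0.00043 × 111320 × 0.8841 ≈ -42.3221 m.
Combined displacement = (38.962² + 42.3221²)^½ ≈ 57.5256 m.

57.5 metres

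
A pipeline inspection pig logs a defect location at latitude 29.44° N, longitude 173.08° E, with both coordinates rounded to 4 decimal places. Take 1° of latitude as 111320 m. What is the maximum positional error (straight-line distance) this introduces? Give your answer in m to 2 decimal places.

Rounding to 4 decimal places leaves each coordinate within ±5e-05° of the true value.
N–S: 5e-05° × 111320 m/° = 5.566 m.
East–west component at 29.44°: 5e-05° × 111320 × cos 29.44° ≈ 5e-05 × 96945.3 ≈ 4.84727 m.
Worst case both components are at the extreme and orthogonal: √(5.566² + 4.84727²) ≈ 7.38081 m.

7.38 m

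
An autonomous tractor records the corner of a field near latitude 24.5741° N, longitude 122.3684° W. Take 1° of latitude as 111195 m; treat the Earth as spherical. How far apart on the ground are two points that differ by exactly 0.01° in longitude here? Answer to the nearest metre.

At 24.5741° a degree of longitude is 111195 × cos 24.5741° ≈ 101123 m, so 0.01° corresponds to 1011.23 m.

1011 metres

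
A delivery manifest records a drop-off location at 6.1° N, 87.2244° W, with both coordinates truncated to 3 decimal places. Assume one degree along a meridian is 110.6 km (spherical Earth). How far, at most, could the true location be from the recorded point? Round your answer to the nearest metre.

156 metres

Truncating at 3 decimal places can drop up to a full unit in the last place, so each coordinate may be off by as much as 0.001°.
N–S: 0.001° × 110600 m/° = 110.6 m.
Longitude error → 0.001 × 110600 × cos 6.1° = 0.001 × 110600 × 0.9943 ≈ 109.974 m.
Worst case both components are at the extreme and orthogonal: √(110.6² + 109.974²) ≈ 155.97 m.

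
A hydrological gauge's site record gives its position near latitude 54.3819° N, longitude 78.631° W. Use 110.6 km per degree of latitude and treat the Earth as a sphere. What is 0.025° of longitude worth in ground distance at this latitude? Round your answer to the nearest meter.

1610 meters

0.025° of longitude at 54.3819° is 0.025 × 110600 × cos 54.3819° ≈ 0.025 × 64411.2 = 1610.28 m.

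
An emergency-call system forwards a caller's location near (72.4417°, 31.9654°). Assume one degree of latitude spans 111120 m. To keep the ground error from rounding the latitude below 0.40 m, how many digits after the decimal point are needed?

6

One degree of latitude covers 111120 m.
With N decimal places the half-ulp bound is 0.5·10⁻ᴺ°, or 0.5·10⁻ᴺ × 111120 m on the ground.
Setting 55560 × 10⁻ᴺ ≤ 0.40 gives 10ᴺ ≥ 1.389e+05, i.e. N ≥ 5.14.
N = 5 would give 0.556 m (too coarse); N = 6 gives 0.0556 m ≤ 0.40 m.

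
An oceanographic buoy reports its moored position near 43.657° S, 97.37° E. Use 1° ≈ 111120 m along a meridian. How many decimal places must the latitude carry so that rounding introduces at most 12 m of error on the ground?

One degree of latitude covers 111120 m.
With N decimal places the half-ulp bound is 0.5·10⁻ᴺ°, or 0.5·10⁻ᴺ × 111120 m on the ground.
Setting 55560 × 10⁻ᴺ ≤ 12 gives 10ᴺ ≥ 4630, i.e. N ≥ 3.67.
So 4 decimal places suffice (5.56 m); 3 would allow up to 55.6 m.

4 decimal places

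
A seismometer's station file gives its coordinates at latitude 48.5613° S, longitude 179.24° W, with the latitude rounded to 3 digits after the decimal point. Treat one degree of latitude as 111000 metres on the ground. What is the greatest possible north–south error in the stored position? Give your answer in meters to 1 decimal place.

Rounding to 3 decimal places leaves the latitude within ±0.0005° of the true value.
So the N–S error is at most 0.0005 × 111000 = 55.5 m.

55.5 meters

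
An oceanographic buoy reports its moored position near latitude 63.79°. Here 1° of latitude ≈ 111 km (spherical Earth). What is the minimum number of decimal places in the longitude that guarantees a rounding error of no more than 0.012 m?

7 decimal places

At 63.79° one degree of longitude covers 111000 × cos 63.79° ≈ 111000 × 0.4417 ≈ 49024.5 m.
With N decimal places the half-ulp bound is 0.5·10⁻ᴺ°, or 0.5·10⁻ᴺ × 49024.5 m on the ground.
Need 0.5 × 49024.5 × 10⁻ᴺ ≤ 0.012 → 10⁻ᴺ ≤ 4.896e-07, so N ≥ 6.31.
At 6 places the error can reach 0.0245 m, but 7 places keeps it to 0.00245 m.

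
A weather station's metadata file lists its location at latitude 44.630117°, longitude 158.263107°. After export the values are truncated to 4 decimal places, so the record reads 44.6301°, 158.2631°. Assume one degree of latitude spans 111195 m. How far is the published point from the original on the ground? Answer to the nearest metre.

Δlat = 44.630117 − 44.6301 = +0.000017°; Δlon = 158.263107 − 158.2631 = +0.000007°.
North–south shift: 0.000017 × 111195 = 1.89031 m.
E–W at 44.6301°: 0.000007° × 111195 × cos 44.6301° = 0.000007 × 111195 × 0.7117 ≈ 0.553929 m.
Combined displacement = (1.89031² + 0.553929²)^½ ≈ 1.9698 m.

2 metres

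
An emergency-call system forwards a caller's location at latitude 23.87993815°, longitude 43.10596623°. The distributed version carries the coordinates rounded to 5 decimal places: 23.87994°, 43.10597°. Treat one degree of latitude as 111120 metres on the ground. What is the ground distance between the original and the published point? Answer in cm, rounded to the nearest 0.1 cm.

The latitude changed by -0.00000185° and the longitude by -0.00000377°.
North–south shift: -0.00000185 × 111120 = -0.205572 m.
East–west at this latitude: -0.00000377° × 111120 × cos 23.8799° ≈ -0.00000377 × 101608 = -0.383061 m.
Distance: √(0.205572² + 0.383061²) ≈ 0.434736 m.
That is 0.434736 m = 43.474 cm.

43.5 cm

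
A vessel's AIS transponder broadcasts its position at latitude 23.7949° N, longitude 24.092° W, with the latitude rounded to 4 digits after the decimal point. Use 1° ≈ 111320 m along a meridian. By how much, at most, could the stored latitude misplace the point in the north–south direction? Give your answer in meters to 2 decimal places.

5.57 meters

Rounding to 4 decimal places leaves the latitude within ±5e-05° of the true value.
So the N–S error is at most 5e-05 × 111320 = 5.566 m.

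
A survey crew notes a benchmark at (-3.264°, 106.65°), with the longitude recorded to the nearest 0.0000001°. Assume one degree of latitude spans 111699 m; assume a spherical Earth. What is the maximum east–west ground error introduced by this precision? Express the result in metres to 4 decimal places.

Rounding to 7 decimal places leaves the longitude within ±5e-08° of the true value.
One degree of longitude at 3.264° is 111699 × cos 3.264° ≈ 111699 × 0.9984 = 111518 m.
So at most 5e-08° × 111518 ≈ 0.00557589 m east–west.

0.0056 metres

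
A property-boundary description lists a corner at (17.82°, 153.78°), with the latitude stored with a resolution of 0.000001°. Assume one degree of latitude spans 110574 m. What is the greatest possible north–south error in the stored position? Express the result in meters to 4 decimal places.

With a 0.000001° grid the true value lies within half a step, ±0.000001°/2 = ±5e-07°, of the stored one.
So the N–S error is at most 5e-07 × 110574 = 0.055287 m.

0.0553 meters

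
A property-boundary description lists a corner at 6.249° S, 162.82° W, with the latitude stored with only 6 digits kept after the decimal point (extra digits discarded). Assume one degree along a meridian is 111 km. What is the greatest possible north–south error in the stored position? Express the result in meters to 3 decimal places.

Truncating at 6 decimal places can drop up to a full unit in the last place, so the latitude may be off by as much as 1e-06°.
North–south distance: 1e-06° × 111000 m/° = 0.111 m.

0.111 meters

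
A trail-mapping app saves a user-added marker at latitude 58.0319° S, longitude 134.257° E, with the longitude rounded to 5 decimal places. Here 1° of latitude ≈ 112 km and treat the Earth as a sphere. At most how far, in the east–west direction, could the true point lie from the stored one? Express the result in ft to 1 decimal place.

Rounding to 5 decimal places leaves the longitude within ±5e-06° of the true value.
At latitude 58.0319° a degree of longitude spans 112000 m × cos 58.0319° = 112000 × 0.5294 ≈ 59298.1 m.
Maximum E–W displacement: 5e-06 × 59298.1 = 0.29649 m.
Converting: 0.29649 m × 3.2808 ft/m ≈ 0.97274 ft.

1.0 ft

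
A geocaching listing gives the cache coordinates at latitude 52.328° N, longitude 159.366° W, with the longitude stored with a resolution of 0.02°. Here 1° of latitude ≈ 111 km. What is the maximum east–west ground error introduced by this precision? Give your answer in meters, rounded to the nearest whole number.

678 meters

With a 0.02° grid the true value lies within half a step, ±0.02°/2 = ±0.01°, of the stored one.
One degree of longitude at 52.328° is 111000 × cos 52.328° ≈ 111000 × 0.6111 = 67836.6 m.
Maximum E–W displacement: 0.01 × 67836.6 = 678.366 m.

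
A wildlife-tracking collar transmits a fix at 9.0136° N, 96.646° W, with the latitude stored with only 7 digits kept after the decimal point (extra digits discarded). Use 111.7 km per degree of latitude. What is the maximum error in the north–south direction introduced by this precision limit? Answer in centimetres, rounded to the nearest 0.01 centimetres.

Truncating at 7 decimal places can drop up to a full unit in the last place, so the latitude may be off by as much as 1e-07°.
Along the meridian that is 1e-07° × 111700 m/° = 0.01117 m.
That is 0.01117 m = 1.117 cm.

1.12 centimetres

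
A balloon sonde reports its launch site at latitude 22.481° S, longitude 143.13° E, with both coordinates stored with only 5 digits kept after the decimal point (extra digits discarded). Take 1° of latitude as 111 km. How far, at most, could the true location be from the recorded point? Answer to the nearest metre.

Truncating at 5 decimal places can drop up to a full unit in the last place, so each coordinate may be off by as much as 1e-05°.
North–south component: 1e-05° × 111000 = 1.11 m.
E–W at 22.481°: 1e-05° × 111000 × cos 22.481° = 1e-05 × 111000 × 0.9240 ≈ 1.02565 m.
The two errors are perpendicular, so the maximum displacement is √(1.11² + 1.02565²) ≈ 1.51131 m.

2 metres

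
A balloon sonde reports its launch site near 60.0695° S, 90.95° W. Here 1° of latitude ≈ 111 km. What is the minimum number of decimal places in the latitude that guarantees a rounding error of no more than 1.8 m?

One degree of latitude covers 111000 m.
Rounding to N decimal places gives at most 0.5 × 10⁻ᴺ degrees of error, i.e. 0.5 × 10⁻ᴺ × 111000 m.
Need 0.5 × 111000 × 10⁻ᴺ ≤ 1.8 → 10⁻ᴺ ≤ 3.243e-05, so N ≥ 4.49.
N = 4 would give 5.55 m (too coarse); N = 5 gives 0.555 m ≤ 1.8 m.

5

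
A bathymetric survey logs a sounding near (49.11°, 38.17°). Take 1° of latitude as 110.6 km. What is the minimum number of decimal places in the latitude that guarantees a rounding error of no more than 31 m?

One degree of latitude covers 110600 m.
With N decimal places the half-ulp bound is 0.5·10⁻ᴺ°, or 0.5·10⁻ᴺ × 110600 m on the ground.
Need 0.5 × 110600 × 10⁻ᴺ ≤ 31 → 10⁻ᴺ ≤ 5.606e-04, so N ≥ 3.25.
So 4 decimal places suffice (5.53 m); 3 would allow up to 55.3 m.

4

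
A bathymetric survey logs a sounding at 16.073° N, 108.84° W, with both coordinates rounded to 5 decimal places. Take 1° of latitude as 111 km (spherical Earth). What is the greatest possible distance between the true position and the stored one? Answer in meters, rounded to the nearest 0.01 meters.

Rounding to 5 decimal places leaves each coordinate within ±5e-06° of the true value.
North–south component: 5e-06° × 111000 = 0.555 m.
Longitude error → 5e-06 × 111000 × cos 16.073° = 5e-06 × 111000 × 0.9609 ≈ 0.533305 m.
Combining orthogonally: (0.555² + 0.533305²)^½ ≈ 0.769701 m.

0.77 meters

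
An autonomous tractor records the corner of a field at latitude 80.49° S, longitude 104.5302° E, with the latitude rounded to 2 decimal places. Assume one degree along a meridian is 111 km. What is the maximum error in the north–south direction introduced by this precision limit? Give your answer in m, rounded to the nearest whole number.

Rounding to 2 decimal places leaves the latitude within ±0.005° of the true value.
So the N–S error is at most 0.005 × 111000 = 555 m.

555 m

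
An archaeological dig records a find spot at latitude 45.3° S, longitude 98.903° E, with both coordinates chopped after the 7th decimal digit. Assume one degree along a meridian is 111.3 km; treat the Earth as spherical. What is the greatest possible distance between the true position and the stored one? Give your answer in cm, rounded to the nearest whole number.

Truncating at 7 decimal places can drop up to a full unit in the last place, so each coordinate may be off by as much as 1e-07°.
N–S: 1e-07° × 111300 m/° = 0.01113 m.
Longitude error → 1e-07 × 111300 × cos 45.3° = 1e-07 × 111300 × 0.7034 ≈ 0.00782878 m.
Combining orthogonally: (0.01113² + 0.00782878²)^½ ≈ 0.0136076 m.
That is 0.0136076 m = 1.3608 cm.

1 cm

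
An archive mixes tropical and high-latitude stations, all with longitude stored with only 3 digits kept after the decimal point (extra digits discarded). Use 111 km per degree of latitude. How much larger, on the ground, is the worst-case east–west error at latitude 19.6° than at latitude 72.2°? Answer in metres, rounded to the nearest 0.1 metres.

70.6 metres

Truncating at 3 decimal places can drop up to a full unit in the last place, so the longitude may be off by as much as 0.001°.
At 19.6°: 0.001° × 111000 × cos 19.6° = 0.001 × 111000 × 0.9421 ≈ 104.57 m.
At 72.2°: 0.001° × 111000 × cos 72.2° = 0.001 × 111000 × 0.3057 ≈ 33.932 m.
So the lower-latitude error exceeds the higher by 104.57 − 33.932 = 70.636 m.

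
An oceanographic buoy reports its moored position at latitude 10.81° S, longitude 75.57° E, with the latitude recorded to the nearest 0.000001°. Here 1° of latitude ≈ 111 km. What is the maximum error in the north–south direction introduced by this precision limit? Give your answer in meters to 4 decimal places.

0.0555 meters

Rounding to 6 decimal places leaves the latitude within ±5e-07° of the true value.
Along the meridian that is 5e-07° × 111000 m/° = 0.0555 m.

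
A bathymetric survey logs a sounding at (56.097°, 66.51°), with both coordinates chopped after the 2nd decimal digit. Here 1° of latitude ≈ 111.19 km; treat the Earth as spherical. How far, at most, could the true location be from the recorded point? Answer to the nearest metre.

Truncating at 2 decimal places can drop up to a full unit in the last place, so each coordinate may be off by as much as 0.01°.
Latitude error → 0.01 × 111190 = 1111.9 m along the meridian.
Longitude error → 0.01 × 111190 × cos 56.097° = 0.01 × 111190 × 0.5578 ≈ 620.205 m.
Worst case both components are at the extreme and orthogonal: √(1111.9² + 620.205²) ≈ 1273.18 m.

1273 metres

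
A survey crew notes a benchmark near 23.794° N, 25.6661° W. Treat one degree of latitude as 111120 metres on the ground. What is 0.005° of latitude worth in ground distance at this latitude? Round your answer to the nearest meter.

Along a meridian 0.005° is 0.005 × 111120 = 555.6 m.

556 meters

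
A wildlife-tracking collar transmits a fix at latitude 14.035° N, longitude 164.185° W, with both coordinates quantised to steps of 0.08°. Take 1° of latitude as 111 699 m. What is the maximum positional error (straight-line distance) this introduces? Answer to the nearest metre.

With a 0.08° grid the true value lies within half a step, ±0.08°/2 = ±0.04°, of the stored one.
N–S: 0.04° × 111699 m/° = 4467.96 m.
Longitude error → 0.04 × 111699 × cos 14.035° = 0.04 × 111699 × 0.9701 ≈ 4334.58 m.
The two errors are perpendicular, so the maximum displacement is √(4467.96² + 4334.58²) ≈ 6225.05 m.

6225 metres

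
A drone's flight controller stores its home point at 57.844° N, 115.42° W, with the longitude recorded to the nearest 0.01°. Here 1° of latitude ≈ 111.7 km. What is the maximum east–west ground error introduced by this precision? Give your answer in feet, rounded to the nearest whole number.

Rounding to 2 decimal places leaves the longitude within ±0.005° of the true value.
At latitude 57.844° a degree of longitude spans 111700 m × cos 57.844° = 111700 × 0.5322 ≈ 59449.7 m.
Maximum E–W displacement: 0.005 × 59449.7 = 297.248 m.
Converting: 297.248 m × 3.2808 ft/m ≈ 975.22 ft.

975 feet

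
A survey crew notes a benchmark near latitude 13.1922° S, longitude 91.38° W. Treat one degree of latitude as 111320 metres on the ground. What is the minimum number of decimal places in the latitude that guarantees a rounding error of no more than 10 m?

4

One degree of latitude covers 111320 m.
N decimal places → at most half a unit in the last place, 0.5 × 10⁻ᴺ° = 111320/2 × 10⁻ᴺ m.
Setting 55660 × 10⁻ᴺ ≤ 10 gives 10ᴺ ≥ 5566, i.e. N ≥ 3.75.
At 3 places the error can reach 55.7 m, but 4 places keeps it to 5.57 m.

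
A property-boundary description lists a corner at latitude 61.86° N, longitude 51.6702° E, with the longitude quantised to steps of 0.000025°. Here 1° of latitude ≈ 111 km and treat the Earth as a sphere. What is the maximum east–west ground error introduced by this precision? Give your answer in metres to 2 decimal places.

0.65 metres

With a 0.000025° grid the true value lies within half a step, ±0.000025°/2 = ±1.25e-05°, of the stored one.
Parallels shrink by cos φ, so at 61.86° a degree of longitude is 111000 × 0.4716 ≈ 52350.7 m.
So at most 1.25e-05° × 52350.7 ≈ 0.654383 m east–west.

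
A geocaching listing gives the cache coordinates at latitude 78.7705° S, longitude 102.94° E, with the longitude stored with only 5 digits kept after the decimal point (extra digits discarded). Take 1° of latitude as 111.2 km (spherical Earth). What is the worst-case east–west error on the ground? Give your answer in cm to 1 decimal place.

Truncating at 5 decimal places can drop up to a full unit in the last place, so the longitude may be off by as much as 1e-05°.
Parallels shrink by cos φ, so at 78.7705° a degree of longitude is 111200 × 0.1947 ≈ 21655 m.
So at most 1e-05° × 21655 ≈ 0.21655 m east–west.
That is 0.21655 m = 21.655 cm.

21.7 cm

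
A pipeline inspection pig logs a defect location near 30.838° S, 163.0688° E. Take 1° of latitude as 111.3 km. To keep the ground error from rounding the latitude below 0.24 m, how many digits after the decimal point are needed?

One degree of latitude covers 111300 m.
With N decimal places the half-ulp bound is 0.5·10⁻ᴺ°, or 0.5·10⁻ᴺ × 111300 m on the ground.
Setting 55650 × 10⁻ᴺ ≤ 0.24 gives 10ᴺ ≥ 2.319e+05, i.e. N ≥ 5.37.
So 6 decimal places suffice (0.0556 m); 5 would allow up to 0.556 m.

6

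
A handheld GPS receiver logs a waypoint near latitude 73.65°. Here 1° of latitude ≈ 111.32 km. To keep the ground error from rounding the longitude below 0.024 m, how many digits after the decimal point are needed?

At 73.65° one degree of longitude covers 111320 × cos 73.65° ≈ 111320 × 0.2815 ≈ 31337 m.
Rounding to N decimal places gives at most 0.5 × 10⁻ᴺ degrees of error, i.e. 0.5 × 10⁻ᴺ × 31337 m.
Setting 15668.5 × 10⁻ᴺ ≤ 0.024 gives 10ᴺ ≥ 6.529e+05, i.e. N ≥ 5.81.
So 6 decimal places suffice (0.0157 m); 5 would allow up to 0.157 m.

6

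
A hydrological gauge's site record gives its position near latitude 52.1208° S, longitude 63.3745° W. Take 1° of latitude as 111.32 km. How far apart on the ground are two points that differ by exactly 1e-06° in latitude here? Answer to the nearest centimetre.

1e-06° × 111320 m/° = 0.11132 m.
That is 0.11132 m = 11.132 cm.

11 centimetres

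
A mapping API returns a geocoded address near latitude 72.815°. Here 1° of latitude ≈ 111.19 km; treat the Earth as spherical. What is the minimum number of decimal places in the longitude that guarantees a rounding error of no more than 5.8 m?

At 72.815° one degree of longitude covers 111190 × cos 72.815° ≈ 111190 × 0.2955 ≈ 32852 m.
With N decimal places the half-ulp bound is 0.5·10⁻ᴺ°, or 0.5·10⁻ᴺ × 32852 m on the ground.
Need 0.5 × 32852 × 10⁻ᴺ ≤ 5.8 → 10⁻ᴺ ≤ 3.531e-04, so N ≥ 3.45.
At 3 places the error can reach 16.4 m, but 4 places keeps it to 1.64 m.

4 decimal places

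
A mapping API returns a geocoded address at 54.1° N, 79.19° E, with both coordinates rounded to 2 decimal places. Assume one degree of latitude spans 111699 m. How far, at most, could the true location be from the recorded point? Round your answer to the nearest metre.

Rounding to 2 decimal places leaves each coordinate within ±0.005° of the true value.
North–south component: 0.005° × 111699 = 558.495 m.
Longitude error → 0.005 × 111699 × cos 54.1° = 0.005 × 111699 × 0.5864 ≈ 327.486 m.
Combining orthogonally: (558.495² + 327.486²)^½ ≈ 647.429 m.

647 metres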